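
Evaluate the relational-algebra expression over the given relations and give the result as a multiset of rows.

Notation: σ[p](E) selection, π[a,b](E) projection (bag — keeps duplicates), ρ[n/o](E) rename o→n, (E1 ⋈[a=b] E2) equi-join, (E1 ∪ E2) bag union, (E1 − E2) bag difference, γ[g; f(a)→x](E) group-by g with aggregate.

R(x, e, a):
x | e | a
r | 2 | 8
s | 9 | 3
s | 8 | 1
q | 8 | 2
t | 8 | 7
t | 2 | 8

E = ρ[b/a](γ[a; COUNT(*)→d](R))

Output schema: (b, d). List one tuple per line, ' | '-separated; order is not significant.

Stepwise |·|:
  R → 6
  γ[a; COUNT(*)→d](R) → 5
  ρ[b/a](γ[a; COUNT(*)→d](R)) → 5

== RESULT ==
b | d
1 | 1
2 | 1
3 | 1
7 | 1
8 | 2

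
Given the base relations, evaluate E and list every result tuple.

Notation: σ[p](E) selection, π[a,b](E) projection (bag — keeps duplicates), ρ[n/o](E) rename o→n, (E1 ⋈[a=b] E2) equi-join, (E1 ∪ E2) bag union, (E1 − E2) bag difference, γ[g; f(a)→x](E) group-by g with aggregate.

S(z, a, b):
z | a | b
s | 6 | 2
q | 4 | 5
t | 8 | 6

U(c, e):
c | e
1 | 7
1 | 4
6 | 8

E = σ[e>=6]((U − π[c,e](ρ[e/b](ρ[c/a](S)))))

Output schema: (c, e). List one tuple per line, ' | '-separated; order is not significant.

Stepwise |·|:
  U → 3
  S → 3
  ρ[c/a](S) → 3
  ρ[e/b](ρ[c/a](S)) → 3
  π[c,e](ρ[e/b](ρ[c/a](S))) → 3
  (U − π[c,e](ρ[e/b](ρ[c/a](S)))) → 3
  σ[e>=6]((U − π[c,e](ρ[e/b](ρ[c/a](S))))) → 2

== RESULT ==
c | e
1 | 7
6 | 8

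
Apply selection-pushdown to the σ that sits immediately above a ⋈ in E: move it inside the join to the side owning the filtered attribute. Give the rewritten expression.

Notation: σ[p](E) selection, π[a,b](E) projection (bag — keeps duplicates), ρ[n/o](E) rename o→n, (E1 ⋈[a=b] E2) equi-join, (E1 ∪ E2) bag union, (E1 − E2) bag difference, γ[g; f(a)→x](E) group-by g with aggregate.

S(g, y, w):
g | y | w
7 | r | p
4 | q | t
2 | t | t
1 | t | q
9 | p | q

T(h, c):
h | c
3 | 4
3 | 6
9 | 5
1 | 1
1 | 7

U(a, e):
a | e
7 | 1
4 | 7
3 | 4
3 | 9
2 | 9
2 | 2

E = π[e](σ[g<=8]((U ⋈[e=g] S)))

σ filters on g, owned by the right side.
E' = π[e]((U ⋈[e=g] σ[g<=8](S)))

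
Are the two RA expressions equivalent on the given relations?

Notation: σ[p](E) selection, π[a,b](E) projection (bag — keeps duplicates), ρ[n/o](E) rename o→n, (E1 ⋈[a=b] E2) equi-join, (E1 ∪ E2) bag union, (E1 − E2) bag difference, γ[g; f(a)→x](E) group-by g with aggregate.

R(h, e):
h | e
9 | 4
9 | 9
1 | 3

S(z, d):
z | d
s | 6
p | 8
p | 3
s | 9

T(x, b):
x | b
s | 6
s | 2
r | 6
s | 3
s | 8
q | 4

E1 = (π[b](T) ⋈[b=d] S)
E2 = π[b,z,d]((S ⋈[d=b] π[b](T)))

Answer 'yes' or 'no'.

E1 subexpression sizes:
  T → 6
  π[b](T) → 6
  S → 4
  (π[b](T) ⋈[b=d] S) → 4
E2 subexpression sizes:
  S → 4
  T → 6
  π[b](T) → 6
  (S ⋈[d=b] π[b](T)) → 4
  π[b,z,d]((S ⋈[d=b] π[b](T))) → 4

E1 and E2 produce the same multiset:
b | z | d
3 | p | 3
6 | s | 6
6 | s | 6
8 | p | 8

yes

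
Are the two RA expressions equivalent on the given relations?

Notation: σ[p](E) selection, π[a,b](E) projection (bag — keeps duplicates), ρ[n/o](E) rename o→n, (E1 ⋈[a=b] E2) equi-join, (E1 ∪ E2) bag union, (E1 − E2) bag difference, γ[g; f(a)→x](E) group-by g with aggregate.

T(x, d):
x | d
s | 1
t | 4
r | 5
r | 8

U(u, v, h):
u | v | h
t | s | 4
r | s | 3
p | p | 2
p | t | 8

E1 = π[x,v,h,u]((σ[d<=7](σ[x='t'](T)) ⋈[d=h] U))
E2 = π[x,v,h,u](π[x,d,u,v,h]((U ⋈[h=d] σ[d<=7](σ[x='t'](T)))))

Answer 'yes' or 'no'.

E1 stepwise |·|:
  T → 4
  σ[x='t'](T) → 1
  σ[d<=7](σ[x='t'](T)) → 1
  U → 4
  (σ[d<=7](σ[x='t'](T)) ⋈[d=h] U) → 1
  π[x,v,h,u]((σ[d<=7](σ[x='t'](T)) ⋈[d=h] U)) → 1
E2 stepwise |·|:
  U → 4
  T → 4
  σ[x='t'](T) → 1
  σ[d<=7](σ[x='t'](T)) → 1
  (U ⋈[h=d] σ[d<=7](σ[x='t'](T))) → 1
  π[x,d,u,v,h]((U ⋈[h=d] σ[d<=7](σ[x='t'](T)))) → 1
  π[x,v,h,u](π[x,d,u,v,h]((U ⋈[h=d] σ[d<=7](σ[x='t'](T))))) → 1

E1 and E2 produce the same multiset:
x | v | h | u
t | s | 4 | t

yes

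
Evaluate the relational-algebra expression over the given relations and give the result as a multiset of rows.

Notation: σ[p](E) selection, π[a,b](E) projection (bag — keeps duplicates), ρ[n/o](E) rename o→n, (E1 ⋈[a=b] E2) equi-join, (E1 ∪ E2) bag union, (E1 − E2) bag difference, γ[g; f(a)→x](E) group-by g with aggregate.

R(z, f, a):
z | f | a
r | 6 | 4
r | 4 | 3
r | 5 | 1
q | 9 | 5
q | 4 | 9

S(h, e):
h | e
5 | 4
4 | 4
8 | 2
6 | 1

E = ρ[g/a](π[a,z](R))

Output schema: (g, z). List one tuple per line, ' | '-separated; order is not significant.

Stepwise |·|:
  R → 5
  π[a,z](R) → 5
  ρ[g/a](π[a,z](R)) → 5

== RESULT ==
g | z
1 | r
3 | r
4 | r
5 | q
9 | q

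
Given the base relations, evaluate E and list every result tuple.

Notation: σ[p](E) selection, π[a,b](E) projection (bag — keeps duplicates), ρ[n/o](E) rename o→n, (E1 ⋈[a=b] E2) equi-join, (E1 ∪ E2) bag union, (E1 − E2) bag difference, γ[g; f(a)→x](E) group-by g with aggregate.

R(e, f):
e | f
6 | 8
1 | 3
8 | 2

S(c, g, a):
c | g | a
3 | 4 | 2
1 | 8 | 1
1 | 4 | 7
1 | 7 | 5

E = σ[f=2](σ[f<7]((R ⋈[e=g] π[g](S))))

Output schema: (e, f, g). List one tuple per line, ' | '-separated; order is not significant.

Subexpression sizes:
  R → 3
  S → 4
  π[g](S) → 4
  (R ⋈[e=g] π[g](S)) → 1
  σ[f<7]((R ⋈[e=g] π[g](S))) → 1
  σ[f=2](σ[f<7]((R ⋈[e=g] π[g](S)))) → 1

== RESULT ==
e | f | g
8 | 2 | 8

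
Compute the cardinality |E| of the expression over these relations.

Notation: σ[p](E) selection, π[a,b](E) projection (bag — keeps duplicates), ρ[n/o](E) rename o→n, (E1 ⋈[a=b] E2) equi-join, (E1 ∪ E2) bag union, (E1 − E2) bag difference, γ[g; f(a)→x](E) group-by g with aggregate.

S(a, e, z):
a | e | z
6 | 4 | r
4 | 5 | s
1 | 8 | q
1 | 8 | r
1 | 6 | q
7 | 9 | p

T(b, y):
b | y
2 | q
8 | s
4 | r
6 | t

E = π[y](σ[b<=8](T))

Row counts bottom-up:
  T → 4
  σ[b<=8](T) → 4
  π[y](σ[b<=8](T)) → 4

|E| = 4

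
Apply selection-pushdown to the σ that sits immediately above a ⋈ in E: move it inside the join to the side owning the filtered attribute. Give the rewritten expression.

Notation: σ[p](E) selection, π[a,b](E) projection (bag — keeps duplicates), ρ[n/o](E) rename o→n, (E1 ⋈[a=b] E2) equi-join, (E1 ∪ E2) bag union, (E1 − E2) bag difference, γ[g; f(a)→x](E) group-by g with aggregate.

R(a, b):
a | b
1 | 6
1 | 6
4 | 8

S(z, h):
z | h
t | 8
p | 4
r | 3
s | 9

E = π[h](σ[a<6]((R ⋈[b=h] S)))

σ filters on a, owned by the left side.
E' = π[h]((σ[a<6](R) ⋈[b=h] S))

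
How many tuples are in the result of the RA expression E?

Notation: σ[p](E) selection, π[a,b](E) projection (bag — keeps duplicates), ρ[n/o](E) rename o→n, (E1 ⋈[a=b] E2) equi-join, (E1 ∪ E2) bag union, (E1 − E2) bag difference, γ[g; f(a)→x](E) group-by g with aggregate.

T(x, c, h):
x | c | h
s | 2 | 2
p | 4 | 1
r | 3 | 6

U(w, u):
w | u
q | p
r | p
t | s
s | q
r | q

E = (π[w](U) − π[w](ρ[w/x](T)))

Stepwise |·|:
  U → 5
  π[w](U) → 5
  T → 3
  ρ[w/x](T) → 3
  π[w](ρ[w/x](T)) → 3
  (π[w](U) − π[w](ρ[w/x](T))) → 3

|E| = 3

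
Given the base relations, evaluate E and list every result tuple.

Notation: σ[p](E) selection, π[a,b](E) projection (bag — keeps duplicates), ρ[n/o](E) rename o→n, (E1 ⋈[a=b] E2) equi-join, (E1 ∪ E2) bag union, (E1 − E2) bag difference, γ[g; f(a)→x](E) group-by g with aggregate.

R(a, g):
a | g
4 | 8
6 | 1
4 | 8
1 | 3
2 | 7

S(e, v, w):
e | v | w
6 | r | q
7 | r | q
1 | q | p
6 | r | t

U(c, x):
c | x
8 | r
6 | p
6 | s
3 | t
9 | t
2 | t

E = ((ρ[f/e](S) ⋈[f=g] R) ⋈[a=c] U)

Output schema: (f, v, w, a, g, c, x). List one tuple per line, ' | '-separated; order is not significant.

Subexpression sizes:
  S → 4
  ρ[f/e](S) → 4
  R → 5
  (ρ[f/e](S) ⋈[f=g] R) → 2
  U → 6
  ((ρ[f/e](S) ⋈[f=g] R) ⋈[a=c] U) → 3

== RESULT ==
f | v | w | a | g | c | x
1 | q | p | 6 | 1 | 6 | p
1 | q | p | 6 | 1 | 6 | s
7 | r | q | 2 | 7 | 2 | t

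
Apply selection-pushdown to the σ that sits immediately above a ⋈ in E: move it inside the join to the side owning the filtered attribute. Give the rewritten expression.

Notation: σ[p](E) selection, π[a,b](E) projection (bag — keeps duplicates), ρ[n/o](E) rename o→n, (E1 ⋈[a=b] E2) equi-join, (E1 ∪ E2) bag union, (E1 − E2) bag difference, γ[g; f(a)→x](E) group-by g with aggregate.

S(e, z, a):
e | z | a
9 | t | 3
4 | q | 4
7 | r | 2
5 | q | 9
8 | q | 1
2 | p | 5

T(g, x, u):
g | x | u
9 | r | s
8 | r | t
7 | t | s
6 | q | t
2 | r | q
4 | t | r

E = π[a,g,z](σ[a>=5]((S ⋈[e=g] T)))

σ filters on a, owned by the left side.
E' = π[a,g,z]((σ[a>=5](S) ⋈[e=g] T))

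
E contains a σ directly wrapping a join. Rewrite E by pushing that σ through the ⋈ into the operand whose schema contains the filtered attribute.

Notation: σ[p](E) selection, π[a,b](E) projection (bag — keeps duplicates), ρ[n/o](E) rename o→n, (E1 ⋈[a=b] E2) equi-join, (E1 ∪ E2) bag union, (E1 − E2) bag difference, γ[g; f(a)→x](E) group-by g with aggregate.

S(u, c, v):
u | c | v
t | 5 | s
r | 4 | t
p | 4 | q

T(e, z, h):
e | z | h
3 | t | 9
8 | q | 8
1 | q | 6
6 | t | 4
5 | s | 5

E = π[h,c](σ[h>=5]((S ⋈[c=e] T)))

σ filters on h, owned by the right side.
E' = π[h,c]((S ⋈[c=e] σ[h>=5](T)))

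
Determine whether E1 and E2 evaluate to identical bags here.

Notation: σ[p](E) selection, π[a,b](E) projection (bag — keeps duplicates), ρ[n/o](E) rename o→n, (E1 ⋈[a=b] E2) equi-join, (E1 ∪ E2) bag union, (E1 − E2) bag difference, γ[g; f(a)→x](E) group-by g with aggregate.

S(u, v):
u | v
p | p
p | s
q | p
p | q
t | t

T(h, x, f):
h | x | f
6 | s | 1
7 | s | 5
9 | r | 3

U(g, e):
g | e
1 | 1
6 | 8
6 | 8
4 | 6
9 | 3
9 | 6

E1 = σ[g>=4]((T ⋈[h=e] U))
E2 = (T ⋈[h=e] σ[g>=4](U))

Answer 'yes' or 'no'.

E1 row counts bottom-up:
  T → 3
  U → 6
  (T ⋈[h=e] U) → 2
  σ[g>=4]((T ⋈[h=e] U)) → 2
E2 row counts bottom-up:
  T → 3
  U → 6
  σ[g>=4](U) → 5
  (T ⋈[h=e] σ[g>=4](U)) → 2

E1 and E2 produce the same multiset:
h | x | f | g | e
6 | s | 1 | 4 | 6
6 | s | 1 | 9 | 6

yes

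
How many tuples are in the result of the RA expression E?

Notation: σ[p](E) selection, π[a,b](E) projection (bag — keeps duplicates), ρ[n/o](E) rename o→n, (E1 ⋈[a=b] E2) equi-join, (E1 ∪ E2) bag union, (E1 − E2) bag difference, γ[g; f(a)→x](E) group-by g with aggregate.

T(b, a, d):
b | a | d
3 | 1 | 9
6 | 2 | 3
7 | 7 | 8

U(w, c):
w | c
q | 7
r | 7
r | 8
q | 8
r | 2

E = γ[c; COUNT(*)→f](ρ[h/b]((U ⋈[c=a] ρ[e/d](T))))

Per-node cardinality:
  U → 5
  T → 3
  ρ[e/d](T) → 3
  (U ⋈[c=a] ρ[e/d](T)) → 3
  ρ[h/b]((U ⋈[c=a] ρ[e/d](T))) → 3
  γ[c; COUNT(*)→f](ρ[h/b]((U ⋈[c=a] ρ[e/d](T)))) → 2

|E| = 2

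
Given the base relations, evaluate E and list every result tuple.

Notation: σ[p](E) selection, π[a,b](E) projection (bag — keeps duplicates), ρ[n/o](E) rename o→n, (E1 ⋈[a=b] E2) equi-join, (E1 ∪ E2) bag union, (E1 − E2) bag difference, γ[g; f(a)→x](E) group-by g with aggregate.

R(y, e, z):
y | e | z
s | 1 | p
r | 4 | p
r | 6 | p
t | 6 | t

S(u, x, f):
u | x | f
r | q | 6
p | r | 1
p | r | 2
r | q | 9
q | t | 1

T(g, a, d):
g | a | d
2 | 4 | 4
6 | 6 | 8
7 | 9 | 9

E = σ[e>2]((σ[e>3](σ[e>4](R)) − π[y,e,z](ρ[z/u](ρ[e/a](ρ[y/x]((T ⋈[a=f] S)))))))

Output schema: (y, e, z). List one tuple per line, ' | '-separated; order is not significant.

Row counts bottom-up:
  R → 4
  σ[e>4](R) → 2
  σ[e>3](σ[e>4](R)) → 2
  T → 3
  S → 5
  (T ⋈[a=f] S) → 2
  ρ[y/x]((T ⋈[a=f] S)) → 2
  ρ[e/a](ρ[y/x]((T ⋈[a=f] S))) → 2
  ρ[z/u](ρ[e/a](ρ[y/x]((T ⋈[a=f] S)))) → 2
  π[y,e,z](ρ[z/u](ρ[e/a](ρ[y/x]((T ⋈[a=f] S))))) → 2
  (σ[e>3](σ[e>4](R)) − π[y,e,z](ρ[z/u](ρ[e/a](ρ[y/x]((T ⋈[a=f] S)))))) → 2
  σ[e>2]((σ[e>3](σ[e>4](R)) − π[y,e,z](ρ[z/u](ρ[e/a](ρ[y/x]((T ⋈[a=f] S))))))) → 2

== RESULT ==
y | e | z
r | 6 | p
t | 6 | t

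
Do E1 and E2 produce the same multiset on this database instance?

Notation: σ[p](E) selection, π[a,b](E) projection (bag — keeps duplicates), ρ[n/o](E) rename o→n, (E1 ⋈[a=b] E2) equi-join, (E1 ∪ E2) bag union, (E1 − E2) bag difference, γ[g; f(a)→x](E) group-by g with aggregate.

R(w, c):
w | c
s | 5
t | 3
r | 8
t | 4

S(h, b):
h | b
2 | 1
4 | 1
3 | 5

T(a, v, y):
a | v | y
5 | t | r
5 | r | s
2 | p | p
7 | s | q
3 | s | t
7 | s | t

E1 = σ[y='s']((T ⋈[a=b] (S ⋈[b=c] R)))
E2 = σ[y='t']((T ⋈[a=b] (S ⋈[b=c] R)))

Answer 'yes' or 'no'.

E1 per-node cardinality:
  T → 6
  S → 3
  R → 4
  (S ⋈[b=c] R) → 1
  (T ⋈[a=b] (S ⋈[b=c] R)) → 2
  σ[y='s']((T ⋈[a=b] (S ⋈[b=c] R))) → 1
E2 per-node cardinality:
  T → 6
  S → 3
  R → 4
  (S ⋈[b=c] R) → 1
  (T ⋈[a=b] (S ⋈[b=c] R)) → 2
  σ[y='t']((T ⋈[a=b] (S ⋈[b=c] R))) → 0

E1 result:
a | v | y | h | b | w | c
5 | r | s | 3 | 5 | s | 5
E2 result:
a | v | y | h | b | w | c
(0 rows)
Witness: (5, 'r', 's', 3, 5, 's', 5) appears 1× in E1 but 0× in E2.

no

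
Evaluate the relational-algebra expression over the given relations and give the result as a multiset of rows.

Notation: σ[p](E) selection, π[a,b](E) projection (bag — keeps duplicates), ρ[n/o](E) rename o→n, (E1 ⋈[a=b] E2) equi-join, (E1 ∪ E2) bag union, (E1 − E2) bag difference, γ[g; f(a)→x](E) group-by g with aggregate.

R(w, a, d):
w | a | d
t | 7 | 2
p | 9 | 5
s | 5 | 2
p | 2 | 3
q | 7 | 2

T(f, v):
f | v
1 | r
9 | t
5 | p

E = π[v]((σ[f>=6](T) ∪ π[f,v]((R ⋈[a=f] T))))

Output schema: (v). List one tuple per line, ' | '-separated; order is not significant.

Per-node cardinality:
  T → 3
  σ[f>=6](T) → 1
  R → 5
  T → 3
  (R ⋈[a=f] T) → 2
  π[f,v]((R ⋈[a=f] T)) → 2
  (σ[f>=6](T) ∪ π[f,v]((R ⋈[a=f] T))) → 3
  π[v]((σ[f>=6](T) ∪ π[f,v]((R ⋈[a=f] T)))) → 3

== RESULT ==
v
p
t
t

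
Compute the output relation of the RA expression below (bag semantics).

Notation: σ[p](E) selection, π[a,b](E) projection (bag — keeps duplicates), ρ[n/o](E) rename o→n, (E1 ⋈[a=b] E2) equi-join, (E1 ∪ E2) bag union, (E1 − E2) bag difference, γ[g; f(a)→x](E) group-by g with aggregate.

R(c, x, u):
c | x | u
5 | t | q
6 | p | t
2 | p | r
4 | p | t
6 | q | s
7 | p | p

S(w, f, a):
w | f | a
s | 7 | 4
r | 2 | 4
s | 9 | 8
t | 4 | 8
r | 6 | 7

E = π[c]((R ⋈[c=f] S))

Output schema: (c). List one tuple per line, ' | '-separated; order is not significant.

Subexpression sizes:
  R → 6
  S → 5
  (R ⋈[c=f] S) → 5
  π[c]((R ⋈[c=f] S)) → 5

== RESULT ==
c
2
4
6
6
7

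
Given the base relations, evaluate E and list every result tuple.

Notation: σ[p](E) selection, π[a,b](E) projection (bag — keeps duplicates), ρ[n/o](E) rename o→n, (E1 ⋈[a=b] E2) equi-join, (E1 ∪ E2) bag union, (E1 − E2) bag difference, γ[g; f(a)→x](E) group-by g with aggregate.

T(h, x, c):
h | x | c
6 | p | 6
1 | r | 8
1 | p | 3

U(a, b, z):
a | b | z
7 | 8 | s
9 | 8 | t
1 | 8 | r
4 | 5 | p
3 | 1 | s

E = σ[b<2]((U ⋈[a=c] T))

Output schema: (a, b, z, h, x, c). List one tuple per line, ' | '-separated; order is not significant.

Per-node cardinality:
  U → 5
  T → 3
  (U ⋈[a=c] T) → 1
  σ[b<2]((U ⋈[a=c] T)) → 1

== RESULT ==
a | b | z | h | x | c
3 | 1 | s | 1 | p | 3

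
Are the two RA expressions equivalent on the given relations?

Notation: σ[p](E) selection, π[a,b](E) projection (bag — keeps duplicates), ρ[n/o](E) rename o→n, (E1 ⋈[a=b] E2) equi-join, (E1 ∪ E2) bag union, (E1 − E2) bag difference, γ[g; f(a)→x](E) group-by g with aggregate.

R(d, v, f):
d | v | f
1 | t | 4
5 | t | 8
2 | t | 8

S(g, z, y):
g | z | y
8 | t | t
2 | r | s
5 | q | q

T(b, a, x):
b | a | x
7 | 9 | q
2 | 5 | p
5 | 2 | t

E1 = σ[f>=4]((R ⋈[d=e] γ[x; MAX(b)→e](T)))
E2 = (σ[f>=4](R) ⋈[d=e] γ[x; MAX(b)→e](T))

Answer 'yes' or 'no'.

E1 per-node cardinality:
  R → 3
  T → 3
  γ[x; MAX(b)→e](T) → 3
  (R ⋈[d=e] γ[x; MAX(b)→e](T)) → 2
  σ[f>=4]((R ⋈[d=e] γ[x; MAX(b)→e](T))) → 2
E2 per-node cardinality:
  R → 3
  σ[f>=4](R) → 3
  T → 3
  γ[x; MAX(b)→e](T) → 3
  (σ[f>=4](R) ⋈[d=e] γ[x; MAX(b)→e](T)) → 2

E1 and E2 produce the same multiset:
d | v | f | x | e
2 | t | 8 | p | 2
5 | t | 8 | t | 5

yes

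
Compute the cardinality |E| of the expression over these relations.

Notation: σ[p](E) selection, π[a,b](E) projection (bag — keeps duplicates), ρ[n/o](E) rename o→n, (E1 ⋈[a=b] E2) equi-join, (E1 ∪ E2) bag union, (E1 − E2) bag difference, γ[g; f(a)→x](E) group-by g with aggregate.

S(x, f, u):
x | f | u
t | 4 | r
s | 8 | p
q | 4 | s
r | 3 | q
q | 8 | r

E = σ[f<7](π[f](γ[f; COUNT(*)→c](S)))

Stepwise |·|:
  S → 5
  γ[f; COUNT(*)→c](S) → 3
  π[f](γ[f; COUNT(*)→c](S)) → 3
  σ[f<7](π[f](γ[f; COUNT(*)→c](S))) → 2

|E| = 2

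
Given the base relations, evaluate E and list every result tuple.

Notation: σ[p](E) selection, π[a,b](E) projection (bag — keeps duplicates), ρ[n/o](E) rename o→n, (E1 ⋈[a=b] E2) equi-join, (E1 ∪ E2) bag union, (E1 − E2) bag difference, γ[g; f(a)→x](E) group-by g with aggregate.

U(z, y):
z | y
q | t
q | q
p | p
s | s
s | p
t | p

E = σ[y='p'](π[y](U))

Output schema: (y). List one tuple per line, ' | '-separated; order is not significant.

Per-node cardinality:
  U → 6
  π[y](U) → 6
  σ[y='p'](π[y](U)) → 3

== RESULT ==
y
p
p
p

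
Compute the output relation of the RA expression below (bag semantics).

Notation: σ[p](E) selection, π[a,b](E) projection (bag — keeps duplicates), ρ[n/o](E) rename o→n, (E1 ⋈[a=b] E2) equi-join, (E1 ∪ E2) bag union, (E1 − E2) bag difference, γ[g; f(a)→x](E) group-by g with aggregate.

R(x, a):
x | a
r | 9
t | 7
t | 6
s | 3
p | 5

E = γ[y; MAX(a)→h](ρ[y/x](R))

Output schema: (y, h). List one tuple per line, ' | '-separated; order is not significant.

Per-node cardinality:
  R → 5
  ρ[y/x](R) → 5
  γ[y; MAX(a)→h](ρ[y/x](R)) → 4

== RESULT ==
y | h
p | 5
r | 9
s | 3
t | 7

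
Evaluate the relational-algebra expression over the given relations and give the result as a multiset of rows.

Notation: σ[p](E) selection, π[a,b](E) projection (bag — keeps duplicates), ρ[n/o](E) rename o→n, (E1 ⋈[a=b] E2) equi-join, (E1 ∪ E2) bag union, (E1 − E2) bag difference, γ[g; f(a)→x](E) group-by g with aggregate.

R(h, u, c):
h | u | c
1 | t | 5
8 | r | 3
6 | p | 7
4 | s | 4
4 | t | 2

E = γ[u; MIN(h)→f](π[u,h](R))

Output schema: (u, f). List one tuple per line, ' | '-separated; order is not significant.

Subexpression sizes:
  R → 5
  π[u,h](R) → 5
  γ[u; MIN(h)→f](π[u,h](R)) → 4

== RESULT ==
u | f
p | 6
r | 8
s | 4
t | 1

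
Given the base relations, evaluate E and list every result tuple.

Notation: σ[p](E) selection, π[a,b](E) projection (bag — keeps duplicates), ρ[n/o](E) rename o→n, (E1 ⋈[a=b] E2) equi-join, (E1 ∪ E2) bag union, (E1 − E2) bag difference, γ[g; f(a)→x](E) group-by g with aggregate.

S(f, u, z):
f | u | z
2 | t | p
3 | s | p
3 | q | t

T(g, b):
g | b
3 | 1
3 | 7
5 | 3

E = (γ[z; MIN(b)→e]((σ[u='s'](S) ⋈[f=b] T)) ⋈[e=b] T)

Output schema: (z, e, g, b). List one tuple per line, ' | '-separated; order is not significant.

Per-node cardinality:
  S → 3
  σ[u='s'](S) → 1
  T → 3
  (σ[u='s'](S) ⋈[f=b] T) → 1
  γ[z; MIN(b)→e]((σ[u='s'](S) ⋈[f=b] T)) → 1
  T → 3
  (γ[z; MIN(b)→e]((σ[u='s'](S) ⋈[f=b] T)) ⋈[e=b] T) → 1

== RESULT ==
z | e | g | b
p | 3 | 5 | 3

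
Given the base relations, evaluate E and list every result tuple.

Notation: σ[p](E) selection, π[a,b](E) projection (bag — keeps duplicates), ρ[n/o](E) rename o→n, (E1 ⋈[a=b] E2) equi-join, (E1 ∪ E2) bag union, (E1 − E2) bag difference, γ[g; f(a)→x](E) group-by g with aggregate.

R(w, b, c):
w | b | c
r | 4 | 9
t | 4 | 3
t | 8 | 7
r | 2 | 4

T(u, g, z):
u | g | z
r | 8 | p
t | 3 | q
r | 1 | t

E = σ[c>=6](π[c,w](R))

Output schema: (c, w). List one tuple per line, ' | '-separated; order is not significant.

Per-node cardinality:
  R → 4
  π[c,w](R) → 4
  σ[c>=6](π[c,w](R)) → 2

== RESULT ==
c | w
7 | t
9 | r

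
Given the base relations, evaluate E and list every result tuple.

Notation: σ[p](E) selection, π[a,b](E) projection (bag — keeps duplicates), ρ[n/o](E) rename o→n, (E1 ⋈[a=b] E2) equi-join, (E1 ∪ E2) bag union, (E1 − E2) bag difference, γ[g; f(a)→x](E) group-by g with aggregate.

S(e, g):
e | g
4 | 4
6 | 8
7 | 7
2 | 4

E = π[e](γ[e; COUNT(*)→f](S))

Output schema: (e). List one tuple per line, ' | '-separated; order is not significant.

Row counts bottom-up:
  S → 4
  γ[e; COUNT(*)→f](S) → 4
  π[e](γ[e; COUNT(*)→f](S)) → 4

== RESULT ==
e
2
4
6
7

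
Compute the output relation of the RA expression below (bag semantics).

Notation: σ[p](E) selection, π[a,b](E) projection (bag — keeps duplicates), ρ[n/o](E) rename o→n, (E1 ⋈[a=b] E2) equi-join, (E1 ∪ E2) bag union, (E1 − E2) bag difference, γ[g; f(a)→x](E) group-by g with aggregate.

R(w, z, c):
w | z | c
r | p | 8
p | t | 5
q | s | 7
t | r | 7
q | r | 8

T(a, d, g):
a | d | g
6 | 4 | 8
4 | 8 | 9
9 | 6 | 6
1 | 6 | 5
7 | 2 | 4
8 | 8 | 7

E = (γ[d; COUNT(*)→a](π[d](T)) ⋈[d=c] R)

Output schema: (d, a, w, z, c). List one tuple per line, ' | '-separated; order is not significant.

Stepwise |·|:
  T → 6
  π[d](T) → 6
  γ[d; COUNT(*)→a](π[d](T)) → 4
  R → 5
  (γ[d; COUNT(*)→a](π[d](T)) ⋈[d=c] R) → 2

== RESULT ==
d | a | w | z | c
8 | 2 | q | r | 8
8 | 2 | r | p | 8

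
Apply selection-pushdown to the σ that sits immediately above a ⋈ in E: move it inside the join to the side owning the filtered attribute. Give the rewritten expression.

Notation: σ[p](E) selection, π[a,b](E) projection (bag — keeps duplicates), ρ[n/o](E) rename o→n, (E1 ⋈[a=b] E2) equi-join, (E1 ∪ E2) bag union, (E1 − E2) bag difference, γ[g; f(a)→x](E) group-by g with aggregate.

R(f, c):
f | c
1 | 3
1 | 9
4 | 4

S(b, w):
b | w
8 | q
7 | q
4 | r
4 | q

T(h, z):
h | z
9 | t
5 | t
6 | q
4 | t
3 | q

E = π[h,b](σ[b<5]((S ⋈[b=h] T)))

σ filters on b, owned by the left side.
E' = π[h,b]((σ[b<5](S) ⋈[b=h] T))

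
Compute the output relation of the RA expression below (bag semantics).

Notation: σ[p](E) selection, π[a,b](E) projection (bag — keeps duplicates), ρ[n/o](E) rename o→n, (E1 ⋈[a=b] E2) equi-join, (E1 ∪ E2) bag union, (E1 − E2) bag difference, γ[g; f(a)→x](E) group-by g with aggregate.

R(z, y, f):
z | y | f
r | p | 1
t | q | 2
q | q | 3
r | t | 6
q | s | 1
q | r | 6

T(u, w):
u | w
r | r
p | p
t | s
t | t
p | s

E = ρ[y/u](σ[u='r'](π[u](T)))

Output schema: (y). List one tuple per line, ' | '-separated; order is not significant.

Per-node cardinality:
  T → 5
  π[u](T) → 5
  σ[u='r'](π[u](T)) → 1
  ρ[y/u](σ[u='r'](π[u](T))) → 1

== RESULT ==
y
r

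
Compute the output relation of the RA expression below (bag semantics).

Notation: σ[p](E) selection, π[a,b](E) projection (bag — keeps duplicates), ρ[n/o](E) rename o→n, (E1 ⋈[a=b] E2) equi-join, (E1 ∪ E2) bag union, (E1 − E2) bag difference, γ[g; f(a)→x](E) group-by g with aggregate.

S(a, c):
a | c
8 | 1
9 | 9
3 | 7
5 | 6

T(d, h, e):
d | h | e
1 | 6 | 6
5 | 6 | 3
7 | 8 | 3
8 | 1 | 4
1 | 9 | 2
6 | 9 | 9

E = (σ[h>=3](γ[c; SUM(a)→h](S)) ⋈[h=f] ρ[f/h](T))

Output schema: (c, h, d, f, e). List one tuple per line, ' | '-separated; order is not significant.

Subexpression sizes:
  S → 4
  γ[c; SUM(a)→h](S) → 4
  σ[h>=3](γ[c; SUM(a)→h](S)) → 4
  T → 6
  ρ[f/h](T) → 6
  (σ[h>=3](γ[c; SUM(a)→h](S)) ⋈[h=f] ρ[f/h](T)) → 3

== RESULT ==
c | h | d | f | e
1 | 8 | 7 | 8 | 3
9 | 9 | 1 | 9 | 2
9 | 9 | 6 | 9 | 9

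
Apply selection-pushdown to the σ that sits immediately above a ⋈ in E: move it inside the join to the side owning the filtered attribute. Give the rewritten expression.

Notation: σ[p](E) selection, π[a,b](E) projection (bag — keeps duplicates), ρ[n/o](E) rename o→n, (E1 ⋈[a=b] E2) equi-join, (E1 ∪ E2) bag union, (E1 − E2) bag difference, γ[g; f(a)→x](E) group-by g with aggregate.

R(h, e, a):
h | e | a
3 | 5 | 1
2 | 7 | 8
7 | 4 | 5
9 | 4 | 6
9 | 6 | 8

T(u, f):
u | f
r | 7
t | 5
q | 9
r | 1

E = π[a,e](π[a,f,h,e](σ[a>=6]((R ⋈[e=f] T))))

σ filters on a, owned by the left side.
E' = π[a,e](π[a,f,h,e]((σ[a>=6](R) ⋈[e=f] T)))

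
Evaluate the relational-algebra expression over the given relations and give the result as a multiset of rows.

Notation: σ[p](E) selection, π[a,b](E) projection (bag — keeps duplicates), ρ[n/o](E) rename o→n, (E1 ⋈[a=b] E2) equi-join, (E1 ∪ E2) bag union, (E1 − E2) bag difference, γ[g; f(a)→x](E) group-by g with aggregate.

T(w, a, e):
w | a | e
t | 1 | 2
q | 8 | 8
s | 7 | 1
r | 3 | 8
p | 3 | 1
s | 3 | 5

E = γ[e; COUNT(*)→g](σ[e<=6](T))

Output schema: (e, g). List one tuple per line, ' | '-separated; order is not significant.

Row counts bottom-up:
  T → 6
  σ[e<=6](T) → 4
  γ[e; COUNT(*)→g](σ[e<=6](T)) → 3

== RESULT ==
e | g
1 | 2
2 | 1
5 | 1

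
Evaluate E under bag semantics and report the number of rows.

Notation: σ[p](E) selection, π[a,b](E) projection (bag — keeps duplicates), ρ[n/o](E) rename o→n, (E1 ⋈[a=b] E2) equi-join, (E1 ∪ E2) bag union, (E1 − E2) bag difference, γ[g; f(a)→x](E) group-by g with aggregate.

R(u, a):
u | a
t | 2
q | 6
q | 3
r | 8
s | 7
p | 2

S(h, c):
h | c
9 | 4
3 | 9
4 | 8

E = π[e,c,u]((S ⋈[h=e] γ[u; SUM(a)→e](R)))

Stepwise |·|:
  S → 3
  R → 6
  γ[u; SUM(a)→e](R) → 5
  (S ⋈[h=e] γ[u; SUM(a)→e](R)) → 1
  π[e,c,u]((S ⋈[h=e] γ[u; SUM(a)→e](R))) → 1

|E| = 1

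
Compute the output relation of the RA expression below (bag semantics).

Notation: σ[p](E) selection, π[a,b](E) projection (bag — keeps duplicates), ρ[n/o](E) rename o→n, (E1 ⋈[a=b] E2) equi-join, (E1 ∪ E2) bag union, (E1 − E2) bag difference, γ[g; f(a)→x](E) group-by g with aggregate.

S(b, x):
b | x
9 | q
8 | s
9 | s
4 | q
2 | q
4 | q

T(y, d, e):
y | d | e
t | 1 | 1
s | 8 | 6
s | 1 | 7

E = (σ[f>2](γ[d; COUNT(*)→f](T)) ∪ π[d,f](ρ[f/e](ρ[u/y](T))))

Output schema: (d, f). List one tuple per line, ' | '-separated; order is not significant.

Row counts bottom-up:
  T → 3
  γ[d; COUNT(*)→f](T) → 2
  σ[f>2](γ[d; COUNT(*)→f](T)) → 0
  T → 3
  ρ[u/y](T) → 3
  ρ[f/e](ρ[u/y](T)) → 3
  π[d,f](ρ[f/e](ρ[u/y](T))) → 3
  (σ[f>2](γ[d; COUNT(*)→f](T)) ∪ π[d,f](ρ[f/e](ρ[u/y](T)))) → 3

== RESULT ==
d | f
1 | 1
1 | 7
8 | 6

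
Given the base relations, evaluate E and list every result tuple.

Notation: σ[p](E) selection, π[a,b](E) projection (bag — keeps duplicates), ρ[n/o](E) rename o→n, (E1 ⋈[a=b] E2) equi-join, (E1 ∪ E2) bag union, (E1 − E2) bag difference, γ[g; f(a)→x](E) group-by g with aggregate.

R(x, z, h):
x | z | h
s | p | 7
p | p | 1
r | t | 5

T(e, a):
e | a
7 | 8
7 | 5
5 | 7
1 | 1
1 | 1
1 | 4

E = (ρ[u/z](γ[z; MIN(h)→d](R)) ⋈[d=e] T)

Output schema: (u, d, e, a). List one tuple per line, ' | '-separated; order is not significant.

Row counts bottom-up:
  R → 3
  γ[z; MIN(h)→d](R) → 2
  ρ[u/z](γ[z; MIN(h)→d](R)) → 2
  T → 6
  (ρ[u/z](γ[z; MIN(h)→d](R)) ⋈[d=e] T) → 4

== RESULT ==
u | d | e | a
p | 1 | 1 | 1
p | 1 | 1 | 1
p | 1 | 1 | 4
t | 5 | 5 | 7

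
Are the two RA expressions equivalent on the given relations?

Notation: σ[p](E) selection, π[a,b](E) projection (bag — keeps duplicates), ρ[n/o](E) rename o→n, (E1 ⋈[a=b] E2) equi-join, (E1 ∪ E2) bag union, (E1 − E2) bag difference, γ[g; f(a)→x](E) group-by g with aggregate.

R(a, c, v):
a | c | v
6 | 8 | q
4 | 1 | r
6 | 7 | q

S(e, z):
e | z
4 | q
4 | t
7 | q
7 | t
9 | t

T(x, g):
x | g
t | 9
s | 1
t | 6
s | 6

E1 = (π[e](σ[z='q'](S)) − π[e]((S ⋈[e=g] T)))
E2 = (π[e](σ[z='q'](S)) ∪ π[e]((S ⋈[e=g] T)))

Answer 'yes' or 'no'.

E1 stepwise |·|:
  S → 5
  σ[z='q'](S) → 2
  π[e](σ[z='q'](S)) → 2
  S → 5
  T → 4
  (S ⋈[e=g] T) → 1
  π[e]((S ⋈[e=g] T)) → 1
  (π[e](σ[z='q'](S)) − π[e]((S ⋈[e=g] T))) → 2
E2 stepwise |·|:
  S → 5
  σ[z='q'](S) → 2
  π[e](σ[z='q'](S)) → 2
  S → 5
  T → 4
  (S ⋈[e=g] T) → 1
  π[e]((S ⋈[e=g] T)) → 1
  (π[e](σ[z='q'](S)) ∪ π[e]((S ⋈[e=g] T))) → 3

E1 result:
e
4
7
E2 result:
e
4
7
9
Witness: (9,) appears 0× in E1 but 1× in E2.

no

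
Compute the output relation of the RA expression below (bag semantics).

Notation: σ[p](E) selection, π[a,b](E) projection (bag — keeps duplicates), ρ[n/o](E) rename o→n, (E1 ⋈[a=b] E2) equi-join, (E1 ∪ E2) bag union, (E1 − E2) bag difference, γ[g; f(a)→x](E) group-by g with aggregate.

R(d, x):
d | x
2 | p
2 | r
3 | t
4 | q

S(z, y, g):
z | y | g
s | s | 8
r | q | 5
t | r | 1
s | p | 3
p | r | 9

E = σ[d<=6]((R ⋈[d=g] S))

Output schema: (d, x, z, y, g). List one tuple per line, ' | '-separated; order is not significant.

Row counts bottom-up:
  R → 4
  S → 5
  (R ⋈[d=g] S) → 1
  σ[d<=6]((R ⋈[d=g] S)) → 1

== RESULT ==
d | x | z | y | g
3 | t | s | p | 3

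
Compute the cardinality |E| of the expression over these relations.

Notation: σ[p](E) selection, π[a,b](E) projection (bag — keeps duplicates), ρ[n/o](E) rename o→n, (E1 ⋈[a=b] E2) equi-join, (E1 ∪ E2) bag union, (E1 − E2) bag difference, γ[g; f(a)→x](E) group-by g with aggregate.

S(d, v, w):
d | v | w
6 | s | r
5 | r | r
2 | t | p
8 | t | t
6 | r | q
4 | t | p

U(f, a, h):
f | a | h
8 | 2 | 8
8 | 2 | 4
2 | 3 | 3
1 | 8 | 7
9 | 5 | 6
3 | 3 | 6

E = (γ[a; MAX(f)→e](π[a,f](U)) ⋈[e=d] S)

Stepwise |·|:
  U → 6
  π[a,f](U) → 6
  γ[a; MAX(f)→e](π[a,f](U)) → 4
  S → 6
  (γ[a; MAX(f)→e](π[a,f](U)) ⋈[e=d] S) → 1

|E| = 1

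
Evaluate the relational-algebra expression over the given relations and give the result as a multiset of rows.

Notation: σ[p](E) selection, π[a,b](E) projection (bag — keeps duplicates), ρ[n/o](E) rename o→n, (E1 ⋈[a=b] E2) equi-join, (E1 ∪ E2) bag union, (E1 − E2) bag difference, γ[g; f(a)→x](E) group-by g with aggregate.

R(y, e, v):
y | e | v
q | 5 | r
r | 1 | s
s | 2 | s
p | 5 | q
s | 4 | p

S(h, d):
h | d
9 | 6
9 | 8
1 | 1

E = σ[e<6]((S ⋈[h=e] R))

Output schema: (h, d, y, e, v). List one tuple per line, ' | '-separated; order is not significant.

Per-node cardinality:
  S → 3
  R → 5
  (S ⋈[h=e] R) → 1
  σ[e<6]((S ⋈[h=e] R)) → 1

== RESULT ==
h | d | y | e | v
1 | 1 | r | 1 | s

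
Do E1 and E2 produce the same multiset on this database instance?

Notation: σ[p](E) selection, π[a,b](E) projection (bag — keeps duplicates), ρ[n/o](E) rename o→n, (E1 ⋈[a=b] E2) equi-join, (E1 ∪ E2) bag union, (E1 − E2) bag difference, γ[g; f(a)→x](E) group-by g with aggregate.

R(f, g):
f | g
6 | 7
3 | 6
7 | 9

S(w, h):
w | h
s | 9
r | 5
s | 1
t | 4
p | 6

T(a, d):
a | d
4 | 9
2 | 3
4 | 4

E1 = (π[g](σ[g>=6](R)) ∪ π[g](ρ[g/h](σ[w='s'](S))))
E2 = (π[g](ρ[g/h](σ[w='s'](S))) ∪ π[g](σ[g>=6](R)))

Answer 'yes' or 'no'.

E1 per-node cardinality:
  R → 3
  σ[g>=6](R) → 3
  π[g](σ[g>=6](R)) → 3
  S → 5
  σ[w='s'](S) → 2
  ρ[g/h](σ[w='s'](S)) → 2
  π[g](ρ[g/h](σ[w='s'](S))) → 2
  (π[g](σ[g>=6](R)) ∪ π[g](ρ[g/h](σ[w='s'](S)))) → 5
E2 per-node cardinality:
  S → 5
  σ[w='s'](S) → 2
  ρ[g/h](σ[w='s'](S)) → 2
  π[g](ρ[g/h](σ[w='s'](S))) → 2
  R → 3
  σ[g>=6](R) → 3
  π[g](σ[g>=6](R)) → 3
  (π[g](ρ[g/h](σ[w='s'](S))) ∪ π[g](σ[g>=6](R))) → 5

E1 and E2 produce the same multiset:
g
1
6
7
9
9

yes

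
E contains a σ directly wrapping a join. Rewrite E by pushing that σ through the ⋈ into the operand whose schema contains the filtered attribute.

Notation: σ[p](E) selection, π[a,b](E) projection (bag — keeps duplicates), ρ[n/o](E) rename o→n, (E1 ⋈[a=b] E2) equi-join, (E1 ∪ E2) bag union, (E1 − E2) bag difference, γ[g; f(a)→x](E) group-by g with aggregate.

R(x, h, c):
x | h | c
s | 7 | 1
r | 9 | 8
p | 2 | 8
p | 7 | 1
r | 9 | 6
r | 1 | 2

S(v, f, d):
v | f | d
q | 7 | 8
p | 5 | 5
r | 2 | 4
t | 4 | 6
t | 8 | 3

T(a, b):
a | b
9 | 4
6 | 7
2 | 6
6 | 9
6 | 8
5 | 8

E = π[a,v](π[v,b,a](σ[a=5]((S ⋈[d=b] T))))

σ filters on a, owned by the right side.
E' = π[a,v](π[v,b,a]((S ⋈[d=b] σ[a=5](T))))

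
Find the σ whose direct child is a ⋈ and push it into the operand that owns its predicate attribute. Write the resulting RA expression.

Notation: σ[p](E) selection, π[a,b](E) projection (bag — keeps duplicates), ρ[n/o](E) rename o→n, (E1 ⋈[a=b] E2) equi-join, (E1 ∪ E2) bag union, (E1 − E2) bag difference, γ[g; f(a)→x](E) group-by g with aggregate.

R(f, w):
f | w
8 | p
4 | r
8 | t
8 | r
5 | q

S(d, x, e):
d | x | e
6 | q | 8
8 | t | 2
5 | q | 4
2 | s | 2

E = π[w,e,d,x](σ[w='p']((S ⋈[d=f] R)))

σ filters on w, owned by the right side.
E' = π[w,e,d,x]((S ⋈[d=f] σ[w='p'](R)))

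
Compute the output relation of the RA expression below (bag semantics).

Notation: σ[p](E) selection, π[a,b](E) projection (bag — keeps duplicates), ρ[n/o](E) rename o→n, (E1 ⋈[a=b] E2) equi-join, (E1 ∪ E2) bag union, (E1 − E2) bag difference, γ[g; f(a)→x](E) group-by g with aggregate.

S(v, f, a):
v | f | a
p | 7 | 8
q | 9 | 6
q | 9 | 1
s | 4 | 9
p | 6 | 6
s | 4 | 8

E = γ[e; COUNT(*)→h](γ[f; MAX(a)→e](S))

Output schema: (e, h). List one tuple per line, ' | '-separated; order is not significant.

Row counts bottom-up:
  S → 6
  γ[f; MAX(a)→e](S) → 4
  γ[e; COUNT(*)→h](γ[f; MAX(a)→e](S)) → 3

== RESULT ==
e | h
6 | 2
8 | 1
9 | 1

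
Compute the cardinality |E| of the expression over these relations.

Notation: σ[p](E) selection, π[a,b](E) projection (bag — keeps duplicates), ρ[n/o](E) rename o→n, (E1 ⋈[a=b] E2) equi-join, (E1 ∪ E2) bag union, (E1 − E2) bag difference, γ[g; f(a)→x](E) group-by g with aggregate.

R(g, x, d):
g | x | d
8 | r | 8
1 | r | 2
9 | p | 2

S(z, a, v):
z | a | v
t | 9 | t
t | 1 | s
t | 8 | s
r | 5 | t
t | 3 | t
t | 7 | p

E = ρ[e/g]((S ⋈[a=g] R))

Subexpression sizes:
  S → 6
  R → 3
  (S ⋈[a=g] R) → 3
  ρ[e/g]((S ⋈[a=g] R)) → 3

|E| = 3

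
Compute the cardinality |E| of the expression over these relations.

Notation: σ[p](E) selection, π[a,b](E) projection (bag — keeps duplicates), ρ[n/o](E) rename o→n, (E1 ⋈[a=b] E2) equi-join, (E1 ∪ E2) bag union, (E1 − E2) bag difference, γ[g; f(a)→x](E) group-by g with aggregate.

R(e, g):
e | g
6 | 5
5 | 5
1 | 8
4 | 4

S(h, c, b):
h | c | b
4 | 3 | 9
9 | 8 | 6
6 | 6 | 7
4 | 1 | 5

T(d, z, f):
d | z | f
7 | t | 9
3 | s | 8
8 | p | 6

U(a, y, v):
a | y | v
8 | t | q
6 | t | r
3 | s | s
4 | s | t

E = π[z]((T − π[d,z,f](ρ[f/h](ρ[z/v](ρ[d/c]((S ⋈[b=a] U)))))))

Per-node cardinality:
  T → 3
  S → 4
  U → 4
  (S ⋈[b=a] U) → 1
  ρ[d/c]((S ⋈[b=a] U)) → 1
  ρ[z/v](ρ[d/c]((S ⋈[b=a] U))) → 1
  ρ[f/h](ρ[z/v](ρ[d/c]((S ⋈[b=a] U)))) → 1
  π[d,z,f](ρ[f/h](ρ[z/v](ρ[d/c]((S ⋈[b=a] U))))) → 1
  (T − π[d,z,f](ρ[f/h](ρ[z/v](ρ[d/c]((S ⋈[b=a] U)))))) → 3
  π[z]((T − π[d,z,f](ρ[f/h](ρ[z/v](ρ[d/c]((S ⋈[b=a] U))))))) → 3

|E| = 3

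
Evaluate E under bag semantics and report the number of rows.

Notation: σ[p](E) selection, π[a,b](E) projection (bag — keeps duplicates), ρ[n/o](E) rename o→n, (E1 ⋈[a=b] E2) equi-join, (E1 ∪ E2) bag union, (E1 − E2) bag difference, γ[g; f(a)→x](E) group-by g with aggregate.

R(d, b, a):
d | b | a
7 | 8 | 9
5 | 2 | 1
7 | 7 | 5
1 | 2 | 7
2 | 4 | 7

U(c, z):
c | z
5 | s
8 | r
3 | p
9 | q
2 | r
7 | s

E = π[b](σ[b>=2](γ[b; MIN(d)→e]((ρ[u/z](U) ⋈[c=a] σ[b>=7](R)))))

Stepwise |·|:
  U → 6
  ρ[u/z](U) → 6
  R → 5
  σ[b>=7](R) → 2
  (ρ[u/z](U) ⋈[c=a] σ[b>=7](R)) → 2
  γ[b; MIN(d)→e]((ρ[u/z](U) ⋈[c=a] σ[b>=7](R))) → 2
  σ[b>=2](γ[b; MIN(d)→e]((ρ[u/z](U) ⋈[c=a] σ[b>=7](R)))) → 2
  π[b](σ[b>=2](γ[b; MIN(d)→e]((ρ[u/z](U) ⋈[c=a] σ[b>=7](R))))) → 2

|E| = 2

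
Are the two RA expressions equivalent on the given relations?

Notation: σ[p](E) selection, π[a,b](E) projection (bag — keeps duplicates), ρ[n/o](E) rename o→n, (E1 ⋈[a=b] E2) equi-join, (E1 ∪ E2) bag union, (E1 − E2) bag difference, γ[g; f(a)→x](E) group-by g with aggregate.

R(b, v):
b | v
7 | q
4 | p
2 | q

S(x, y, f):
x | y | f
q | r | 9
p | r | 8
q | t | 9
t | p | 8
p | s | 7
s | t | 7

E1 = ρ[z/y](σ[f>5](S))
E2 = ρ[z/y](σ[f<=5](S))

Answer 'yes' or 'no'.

E1 row counts bottom-up:
  S → 6
  σ[f>5](S) → 6
  ρ[z/y](σ[f>5](S)) → 6
E2 row counts bottom-up:
  S → 6
  σ[f<=5](S) → 0
  ρ[z/y](σ[f<=5](S)) → 0

E1 result:
x | z | f
p | r | 8
p | s | 7
q | r | 9
q | t | 9
s | t | 7
t | p | 8
E2 result:
x | z | f
(0 rows)
Witness: ('p', 's', 7) appears 1× in E1 but 0× in E2.

no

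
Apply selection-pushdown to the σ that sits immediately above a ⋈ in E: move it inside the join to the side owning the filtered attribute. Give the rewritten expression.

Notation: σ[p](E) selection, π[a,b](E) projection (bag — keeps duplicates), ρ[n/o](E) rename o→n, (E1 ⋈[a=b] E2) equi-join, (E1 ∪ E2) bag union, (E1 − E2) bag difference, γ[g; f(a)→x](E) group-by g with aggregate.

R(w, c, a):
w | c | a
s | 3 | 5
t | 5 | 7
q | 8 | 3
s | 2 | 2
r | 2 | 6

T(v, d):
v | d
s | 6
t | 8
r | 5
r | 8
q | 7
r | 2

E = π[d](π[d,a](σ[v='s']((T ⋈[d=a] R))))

σ filters on v, owned by the left side.
E' = π[d](π[d,a]((σ[v='s'](T) ⋈[d=a] R)))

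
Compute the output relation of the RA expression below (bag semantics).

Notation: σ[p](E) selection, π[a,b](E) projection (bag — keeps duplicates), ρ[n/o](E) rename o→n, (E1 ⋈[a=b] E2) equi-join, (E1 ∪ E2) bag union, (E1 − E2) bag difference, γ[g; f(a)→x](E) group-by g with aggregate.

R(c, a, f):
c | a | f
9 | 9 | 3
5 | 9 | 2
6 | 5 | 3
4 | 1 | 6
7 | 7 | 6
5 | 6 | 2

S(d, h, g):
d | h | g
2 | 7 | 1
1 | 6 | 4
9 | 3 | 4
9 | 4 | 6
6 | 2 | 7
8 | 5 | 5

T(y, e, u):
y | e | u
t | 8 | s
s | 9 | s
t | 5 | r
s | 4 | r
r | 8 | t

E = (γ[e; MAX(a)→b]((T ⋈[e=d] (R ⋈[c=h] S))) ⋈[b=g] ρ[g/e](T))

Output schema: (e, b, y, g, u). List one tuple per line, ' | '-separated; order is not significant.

Row counts bottom-up:
  T → 5
  R → 6
  S → 6
  (R ⋈[c=h] S) → 5
  (T ⋈[e=d] (R ⋈[c=h] S)) → 5
  γ[e; MAX(a)→b]((T ⋈[e=d] (R ⋈[c=h] S))) → 2
  T → 5
  ρ[g/e](T) → 5
  (γ[e; MAX(a)→b]((T ⋈[e=d] (R ⋈[c=h] S))) ⋈[b=g] ρ[g/e](T)) → 1

== RESULT ==
e | b | y | g | u
8 | 9 | s | 9 | s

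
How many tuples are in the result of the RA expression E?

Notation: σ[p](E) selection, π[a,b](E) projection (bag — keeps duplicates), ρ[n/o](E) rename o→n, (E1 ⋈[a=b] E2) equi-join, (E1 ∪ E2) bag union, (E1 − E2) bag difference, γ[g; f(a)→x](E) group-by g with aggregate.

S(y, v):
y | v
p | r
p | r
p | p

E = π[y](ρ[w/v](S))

Per-node cardinality:
  S → 3
  ρ[w/v](S) → 3
  π[y](ρ[w/v](S)) → 3

|E| = 3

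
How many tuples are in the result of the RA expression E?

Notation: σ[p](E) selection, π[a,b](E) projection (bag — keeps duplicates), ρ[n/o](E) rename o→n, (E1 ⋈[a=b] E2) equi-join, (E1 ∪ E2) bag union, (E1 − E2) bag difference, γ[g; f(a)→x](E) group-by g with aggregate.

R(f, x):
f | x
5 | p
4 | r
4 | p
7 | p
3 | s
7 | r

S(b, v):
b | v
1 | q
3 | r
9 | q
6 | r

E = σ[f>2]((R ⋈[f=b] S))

Row counts bottom-up:
  R → 6
  S → 4
  (R ⋈[f=b] S) → 1
  σ[f>2]((R ⋈[f=b] S)) → 1

|E| = 1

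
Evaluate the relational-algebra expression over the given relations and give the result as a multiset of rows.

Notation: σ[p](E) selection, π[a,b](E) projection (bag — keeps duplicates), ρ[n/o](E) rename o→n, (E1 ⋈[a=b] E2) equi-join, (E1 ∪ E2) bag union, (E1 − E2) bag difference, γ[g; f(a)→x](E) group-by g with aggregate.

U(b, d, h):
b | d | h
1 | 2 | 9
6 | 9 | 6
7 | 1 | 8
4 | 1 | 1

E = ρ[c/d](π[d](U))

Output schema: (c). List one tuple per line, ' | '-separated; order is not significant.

Subexpression sizes:
  U → 4
  π[d](U) → 4
  ρ[c/d](π[d](U)) → 4

== RESULT ==
c
1
1
2
9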